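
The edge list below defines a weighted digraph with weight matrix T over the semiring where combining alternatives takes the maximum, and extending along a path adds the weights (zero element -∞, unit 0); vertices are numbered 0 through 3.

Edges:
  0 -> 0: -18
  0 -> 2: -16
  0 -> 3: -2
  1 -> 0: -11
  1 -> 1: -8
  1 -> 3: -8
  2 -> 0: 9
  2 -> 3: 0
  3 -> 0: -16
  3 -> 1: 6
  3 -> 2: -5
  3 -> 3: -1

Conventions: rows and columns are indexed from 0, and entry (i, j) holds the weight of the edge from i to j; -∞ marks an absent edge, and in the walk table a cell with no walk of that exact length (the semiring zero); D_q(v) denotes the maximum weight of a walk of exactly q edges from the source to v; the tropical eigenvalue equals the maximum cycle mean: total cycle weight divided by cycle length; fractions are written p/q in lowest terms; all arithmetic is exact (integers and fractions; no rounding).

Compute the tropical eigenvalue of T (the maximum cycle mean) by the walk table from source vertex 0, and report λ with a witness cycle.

q=0: [0, -∞, -∞, -∞]
q=1: [-18, -∞, -16, -2]
q=2: [-7, 4, -7, -3]
q=3: [2, 3, -8, -4]
q=4: [1, 2, -9, 0]
Optimal cycle mean attained by: cycle 0->3->2->0, total (-2) + (-5) + 9, length 3.
Answer: λ = 2/3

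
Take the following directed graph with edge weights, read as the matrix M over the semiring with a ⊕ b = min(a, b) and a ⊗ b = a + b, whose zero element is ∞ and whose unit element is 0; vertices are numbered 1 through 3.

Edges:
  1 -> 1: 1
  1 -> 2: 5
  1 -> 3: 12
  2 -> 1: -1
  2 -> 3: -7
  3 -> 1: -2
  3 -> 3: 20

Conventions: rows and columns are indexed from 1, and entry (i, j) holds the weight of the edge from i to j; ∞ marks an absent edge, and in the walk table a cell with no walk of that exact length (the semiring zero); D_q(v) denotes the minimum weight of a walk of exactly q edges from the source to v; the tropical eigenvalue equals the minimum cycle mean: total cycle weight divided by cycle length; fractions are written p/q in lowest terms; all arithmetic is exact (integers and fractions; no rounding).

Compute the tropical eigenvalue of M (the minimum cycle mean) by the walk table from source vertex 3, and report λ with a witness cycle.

q=0: [∞, ∞, 0]
q=1: [-2, ∞, 20]
q=2: [-1, 3, 10]
q=3: [0, 4, -4]
Optimal cycle mean attained by: cycle 1->2->3->1, total 5 + (-7) + (-2), length 3.
Answer: λ = -4/3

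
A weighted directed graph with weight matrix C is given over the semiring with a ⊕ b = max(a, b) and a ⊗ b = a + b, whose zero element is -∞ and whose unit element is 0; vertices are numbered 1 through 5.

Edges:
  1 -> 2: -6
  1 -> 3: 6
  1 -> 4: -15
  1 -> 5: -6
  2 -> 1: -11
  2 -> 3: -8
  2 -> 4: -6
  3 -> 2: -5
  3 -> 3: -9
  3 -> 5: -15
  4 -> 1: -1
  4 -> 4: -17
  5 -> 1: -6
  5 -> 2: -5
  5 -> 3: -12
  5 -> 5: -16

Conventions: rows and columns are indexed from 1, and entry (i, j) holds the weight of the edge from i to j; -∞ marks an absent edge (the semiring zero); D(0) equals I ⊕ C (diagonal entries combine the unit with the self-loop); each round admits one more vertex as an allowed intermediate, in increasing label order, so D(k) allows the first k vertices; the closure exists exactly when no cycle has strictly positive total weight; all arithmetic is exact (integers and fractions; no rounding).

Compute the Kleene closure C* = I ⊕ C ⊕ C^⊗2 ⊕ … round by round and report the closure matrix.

D(0):
  [0, -6, 6, -15, -6]
  [-11, 0, -8, -6, -∞]
  [-∞, -5, 0, -∞, -15]
  [-1, -∞, -∞, 0, -∞]
  [-6, -5, -12, -∞, 0]
D(1):
  [0, -6, 6, -15, -6]
  [-11, 0, -5, -6, -17]
  [-∞, -5, 0, -∞, -15]
  [-1, -7, 5, 0, -7]
  [-6, -5, 0, -21, 0]
D(2):
  [0, -6, 6, -12, -6]
  [-11, 0, -5, -6, -17]
  [-16, -5, 0, -11, -15]
  [-1, -7, 5, 0, -7]
  [-6, -5, 0, -11, 0]
D(3):
  [0, 1, 6, -5, -6]
  [-11, 0, -5, -6, -17]
  [-16, -5, 0, -11, -15]
  [-1, 0, 5, 0, -7]
  [-6, -5, 0, -11, 0]
D(4):
  [0, 1, 6, -5, -6]
  [-7, 0, -1, -6, -13]
  [-12, -5, 0, -11, -15]
  [-1, 0, 5, 0, -7]
  [-6, -5, 0, -11, 0]
D(5):
  [0, 1, 6, -5, -6]
  [-7, 0, -1, -6, -13]
  [-12, -5, 0, -11, -15]
  [-1, 0, 5, 0, -7]
  [-6, -5, 0, -11, 0]
Answer: C* = [[0, 1, 6, -5, -6], [-7, 0, -1, -6, -13], [-12, -5, 0, -11, -15], [-1, 0, 5, 0, -7], [-6, -5, 0, -11, 0]]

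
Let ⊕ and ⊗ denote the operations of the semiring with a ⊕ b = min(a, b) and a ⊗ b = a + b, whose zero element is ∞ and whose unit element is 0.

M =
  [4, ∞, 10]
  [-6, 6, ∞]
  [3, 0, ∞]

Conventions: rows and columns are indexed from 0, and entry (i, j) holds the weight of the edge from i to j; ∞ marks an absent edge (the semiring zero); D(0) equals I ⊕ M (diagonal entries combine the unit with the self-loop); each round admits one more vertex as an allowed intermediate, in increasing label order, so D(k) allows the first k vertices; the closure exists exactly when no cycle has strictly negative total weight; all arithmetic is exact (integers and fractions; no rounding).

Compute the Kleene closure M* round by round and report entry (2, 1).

D(0):
  [0, ∞, 10]
  [-6, 0, ∞]
  [3, 0, 0]
D(1):
  [0, ∞, 10]
  [-6, 0, 4]
  [3, 0, 0]
D(2):
  [0, ∞, 10]
  [-6, 0, 4]
  [-6, 0, 0]
D(3):
  [0, 10, 10]
  [-6, 0, 4]
  [-6, 0, 0]
Answer: M*[2][1] = 0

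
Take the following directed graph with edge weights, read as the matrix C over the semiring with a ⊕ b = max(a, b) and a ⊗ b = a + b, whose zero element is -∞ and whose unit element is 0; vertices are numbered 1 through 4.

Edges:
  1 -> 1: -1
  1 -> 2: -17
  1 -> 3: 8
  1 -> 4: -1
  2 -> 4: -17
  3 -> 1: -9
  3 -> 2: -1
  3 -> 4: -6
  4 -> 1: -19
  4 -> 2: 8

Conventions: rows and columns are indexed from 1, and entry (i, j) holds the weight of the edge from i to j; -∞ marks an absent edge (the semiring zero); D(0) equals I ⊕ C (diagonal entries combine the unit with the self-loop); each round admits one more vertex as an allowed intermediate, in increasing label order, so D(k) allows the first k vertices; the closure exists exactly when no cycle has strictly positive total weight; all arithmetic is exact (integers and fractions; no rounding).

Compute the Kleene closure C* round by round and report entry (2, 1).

D(0):
  [0, -17, 8, -1]
  [-∞, 0, -∞, -17]
  [-9, -1, 0, -6]
  [-19, 8, -∞, 0]
D(1):
  [0, -17, 8, -1]
  [-∞, 0, -∞, -17]
  [-9, -1, 0, -6]
  [-19, 8, -11, 0]
D(2):
  [0, -17, 8, -1]
  [-∞, 0, -∞, -17]
  [-9, -1, 0, -6]
  [-19, 8, -11, 0]
D(3):
  [0, 7, 8, 2]
  [-∞, 0, -∞, -17]
  [-9, -1, 0, -6]
  [-19, 8, -11, 0]
D(4):
  [0, 10, 8, 2]
  [-36, 0, -28, -17]
  [-9, 2, 0, -6]
  [-19, 8, -11, 0]
Answer: C*[2][1] = -36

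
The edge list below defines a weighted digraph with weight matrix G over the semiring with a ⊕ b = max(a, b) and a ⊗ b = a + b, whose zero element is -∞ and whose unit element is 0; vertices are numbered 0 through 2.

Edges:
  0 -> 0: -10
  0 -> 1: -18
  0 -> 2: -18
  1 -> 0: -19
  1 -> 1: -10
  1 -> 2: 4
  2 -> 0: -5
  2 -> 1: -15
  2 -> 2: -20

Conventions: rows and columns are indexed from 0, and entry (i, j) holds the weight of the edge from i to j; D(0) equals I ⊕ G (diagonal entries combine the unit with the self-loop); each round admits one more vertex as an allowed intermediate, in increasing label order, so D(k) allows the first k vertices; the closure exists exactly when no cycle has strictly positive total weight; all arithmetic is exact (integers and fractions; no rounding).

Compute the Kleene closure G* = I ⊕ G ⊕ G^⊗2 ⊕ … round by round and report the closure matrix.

D(0):
  [0, -18, -18]
  [-19, 0, 4]
  [-5, -15, 0]
D(1):
  [0, -18, -18]
  [-19, 0, 4]
  [-5, -15, 0]
D(2):
  [0, -18, -14]
  [-19, 0, 4]
  [-5, -15, 0]
D(3):
  [0, -18, -14]
  [-1, 0, 4]
  [-5, -15, 0]
Answer: G* = [[0, -18, -14], [-1, 0, 4], [-5, -15, 0]]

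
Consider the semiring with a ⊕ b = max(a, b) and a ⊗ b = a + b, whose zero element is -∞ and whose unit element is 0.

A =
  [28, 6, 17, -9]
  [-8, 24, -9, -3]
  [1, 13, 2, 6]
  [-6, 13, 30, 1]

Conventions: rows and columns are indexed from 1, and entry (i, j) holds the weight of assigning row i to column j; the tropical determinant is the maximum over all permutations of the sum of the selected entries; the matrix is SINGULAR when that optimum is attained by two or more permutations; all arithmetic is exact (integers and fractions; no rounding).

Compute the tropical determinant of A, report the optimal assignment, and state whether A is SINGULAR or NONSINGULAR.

σ = (1, 2, 3, 4): 28 + 24 + 2 + 1 = 55
σ = (1, 2, 4, 3): 28 + 24 + 6 + 30 = 88
σ = (1, 3, 2, 4): 28 + (-9) + 13 + 1 = 33
σ = (1, 3, 4, 2): 28 + (-9) + 6 + 13 = 38
σ = (1, 4, 2, 3): 28 + (-3) + 13 + 30 = 68
σ = (1, 4, 3, 2): 28 + (-3) + 2 + 13 = 40
σ = (2, 1, 3, 4): 6 + (-8) + 2 + 1 = 1
σ = (2, 1, 4, 3): 6 + (-8) + 6 + 30 = 34
σ = (2, 3, 1, 4): 6 + (-9) + 1 + 1 = -1
σ = (2, 3, 4, 1): 6 + (-9) + 6 + (-6) = -3
σ = (2, 4, 1, 3): 6 + (-3) + 1 + 30 = 34
σ = (2, 4, 3, 1): 6 + (-3) + 2 + (-6) = -1
σ = (3, 1, 2, 4): 17 + (-8) + 13 + 1 = 23
σ = (3, 1, 4, 2): 17 + (-8) + 6 + 13 = 28
σ = (3, 2, 1, 4): 17 + 24 + 1 + 1 = 43
σ = (3, 2, 4, 1): 17 + 24 + 6 + (-6) = 41
σ = (3, 4, 1, 2): 17 + (-3) + 1 + 13 = 28
σ = (3, 4, 2, 1): 17 + (-3) + 13 + (-6) = 21
σ = (4, 1, 2, 3): (-9) + (-8) + 13 + 30 = 26
σ = (4, 1, 3, 2): (-9) + (-8) + 2 + 13 = -2
σ = (4, 2, 1, 3): (-9) + 24 + 1 + 30 = 46
σ = (4, 2, 3, 1): (-9) + 24 + 2 + (-6) = 11
σ = (4, 3, 1, 2): (-9) + (-9) + 1 + 13 = -4
σ = (4, 3, 2, 1): (-9) + (-9) + 13 + (-6) = -11
Optimal value attained by: σ = (1, 2, 4, 3).
Answer: det⊕(A) = 88; verdict: NONSINGULAR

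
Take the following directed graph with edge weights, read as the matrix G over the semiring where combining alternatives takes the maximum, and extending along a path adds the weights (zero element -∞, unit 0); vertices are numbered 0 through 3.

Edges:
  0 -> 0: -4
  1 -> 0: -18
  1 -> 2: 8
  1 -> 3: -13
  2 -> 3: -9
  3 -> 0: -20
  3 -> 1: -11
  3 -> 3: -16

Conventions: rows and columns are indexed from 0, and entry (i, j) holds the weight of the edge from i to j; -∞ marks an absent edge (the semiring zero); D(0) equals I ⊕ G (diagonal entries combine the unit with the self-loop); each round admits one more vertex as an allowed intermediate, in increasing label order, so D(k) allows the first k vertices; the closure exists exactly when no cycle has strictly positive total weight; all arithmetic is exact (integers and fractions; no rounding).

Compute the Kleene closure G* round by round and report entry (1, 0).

D(0):
  [0, -∞, -∞, -∞]
  [-18, 0, 8, -13]
  [-∞, -∞, 0, -9]
  [-20, -11, -∞, 0]
D(1):
  [0, -∞, -∞, -∞]
  [-18, 0, 8, -13]
  [-∞, -∞, 0, -9]
  [-20, -11, -∞, 0]
D(2):
  [0, -∞, -∞, -∞]
  [-18, 0, 8, -13]
  [-∞, -∞, 0, -9]
  [-20, -11, -3, 0]
D(3):
  [0, -∞, -∞, -∞]
  [-18, 0, 8, -1]
  [-∞, -∞, 0, -9]
  [-20, -11, -3, 0]
D(4):
  [0, -∞, -∞, -∞]
  [-18, 0, 8, -1]
  [-29, -20, 0, -9]
  [-20, -11, -3, 0]
Answer: G*[1][0] = -18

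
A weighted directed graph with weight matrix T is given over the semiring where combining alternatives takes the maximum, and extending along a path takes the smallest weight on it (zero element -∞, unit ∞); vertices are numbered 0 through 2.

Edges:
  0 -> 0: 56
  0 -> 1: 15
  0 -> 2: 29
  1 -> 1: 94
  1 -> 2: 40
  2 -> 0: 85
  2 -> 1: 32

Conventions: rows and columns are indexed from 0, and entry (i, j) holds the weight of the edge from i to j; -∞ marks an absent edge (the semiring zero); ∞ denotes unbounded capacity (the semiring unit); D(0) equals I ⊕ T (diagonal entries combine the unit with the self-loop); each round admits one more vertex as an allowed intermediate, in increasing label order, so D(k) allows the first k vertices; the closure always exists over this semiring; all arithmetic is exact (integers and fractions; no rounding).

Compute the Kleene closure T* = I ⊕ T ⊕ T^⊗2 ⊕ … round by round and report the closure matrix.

D(0):
  [∞, 15, 29]
  [-∞, ∞, 40]
  [85, 32, ∞]
D(1):
  [∞, 15, 29]
  [-∞, ∞, 40]
  [85, 32, ∞]
D(2):
  [∞, 15, 29]
  [-∞, ∞, 40]
  [85, 32, ∞]
D(3):
  [∞, 29, 29]
  [40, ∞, 40]
  [85, 32, ∞]
Answer: T* = [[∞, 29, 29], [40, ∞, 40], [85, 32, ∞]]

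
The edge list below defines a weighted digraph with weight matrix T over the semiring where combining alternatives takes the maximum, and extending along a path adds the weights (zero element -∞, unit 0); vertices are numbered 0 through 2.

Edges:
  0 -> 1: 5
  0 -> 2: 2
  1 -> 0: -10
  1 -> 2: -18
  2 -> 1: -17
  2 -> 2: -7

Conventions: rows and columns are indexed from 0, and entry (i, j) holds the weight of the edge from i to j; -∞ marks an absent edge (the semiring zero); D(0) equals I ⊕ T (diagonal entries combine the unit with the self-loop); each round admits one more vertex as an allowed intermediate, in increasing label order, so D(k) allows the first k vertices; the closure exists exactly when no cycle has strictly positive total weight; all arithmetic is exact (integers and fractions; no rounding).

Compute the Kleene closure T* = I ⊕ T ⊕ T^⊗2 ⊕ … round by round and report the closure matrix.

D(0):
  [0, 5, 2]
  [-10, 0, -18]
  [-∞, -17, 0]
D(1):
  [0, 5, 2]
  [-10, 0, -8]
  [-∞, -17, 0]
D(2):
  [0, 5, 2]
  [-10, 0, -8]
  [-27, -17, 0]
D(3):
  [0, 5, 2]
  [-10, 0, -8]
  [-27, -17, 0]
Answer: T* = [[0, 5, 2], [-10, 0, -8], [-27, -17, 0]]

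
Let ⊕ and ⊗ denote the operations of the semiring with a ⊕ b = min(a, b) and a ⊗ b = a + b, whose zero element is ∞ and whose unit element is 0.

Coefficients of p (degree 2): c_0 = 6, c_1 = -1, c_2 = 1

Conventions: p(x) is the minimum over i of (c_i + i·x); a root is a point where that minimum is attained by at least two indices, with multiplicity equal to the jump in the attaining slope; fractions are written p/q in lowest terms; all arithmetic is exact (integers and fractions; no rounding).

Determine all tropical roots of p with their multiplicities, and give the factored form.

hull edge (i=0, c=6) to (i=1, c=-1): slope -7, span 1
hull edge (i=1, c=-1) to (i=2, c=1): slope 2, span 1
Factored form: p(x) = 1 ⊗ (x ⊕ (-2)) ⊗ (x ⊕ 7)
Answer: roots = -2 (mult 1), 7 (mult 1)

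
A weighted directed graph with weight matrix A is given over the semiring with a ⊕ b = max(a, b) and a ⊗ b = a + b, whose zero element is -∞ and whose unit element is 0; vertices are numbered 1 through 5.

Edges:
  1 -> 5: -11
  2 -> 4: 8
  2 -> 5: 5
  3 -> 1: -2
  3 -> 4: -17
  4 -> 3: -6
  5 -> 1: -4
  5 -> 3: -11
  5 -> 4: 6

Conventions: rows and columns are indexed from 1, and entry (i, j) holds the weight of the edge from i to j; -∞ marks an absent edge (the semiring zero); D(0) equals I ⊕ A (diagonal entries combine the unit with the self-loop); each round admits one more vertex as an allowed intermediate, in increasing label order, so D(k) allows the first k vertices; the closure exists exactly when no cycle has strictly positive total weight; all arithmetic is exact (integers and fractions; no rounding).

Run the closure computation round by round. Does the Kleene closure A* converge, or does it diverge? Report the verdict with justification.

D(0):
  [0, -∞, -∞, -∞, -11]
  [-∞, 0, -∞, 8, 5]
  [-2, -∞, 0, -17, -∞]
  [-∞, -∞, -6, 0, -∞]
  [-4, -∞, -11, 6, 0]
D(1):
  [0, -∞, -∞, -∞, -11]
  [-∞, 0, -∞, 8, 5]
  [-2, -∞, 0, -17, -13]
  [-∞, -∞, -6, 0, -∞]
  [-4, -∞, -11, 6, 0]
D(2):
  [0, -∞, -∞, -∞, -11]
  [-∞, 0, -∞, 8, 5]
  [-2, -∞, 0, -17, -13]
  [-∞, -∞, -6, 0, -∞]
  [-4, -∞, -11, 6, 0]
D(3):
  [0, -∞, -∞, -∞, -11]
  [-∞, 0, -∞, 8, 5]
  [-2, -∞, 0, -17, -13]
  [-8, -∞, -6, 0, -19]
  [-4, -∞, -11, 6, 0]
D(4):
  [0, -∞, -∞, -∞, -11]
  [0, 0, 2, 8, 5]
  [-2, -∞, 0, -17, -13]
  [-8, -∞, -6, 0, -19]
  [-2, -∞, 0, 6, 0]
D(5):
  [0, -∞, -11, -5, -11]
  [3, 0, 5, 11, 5]
  [-2, -∞, 0, -7, -13]
  [-8, -∞, -6, 0, -19]
  [-2, -∞, 0, 6, 0]
Key observation: every diagonal entry stays at the unit through all rounds, so no improving cycle exists.
Answer: CONVERGES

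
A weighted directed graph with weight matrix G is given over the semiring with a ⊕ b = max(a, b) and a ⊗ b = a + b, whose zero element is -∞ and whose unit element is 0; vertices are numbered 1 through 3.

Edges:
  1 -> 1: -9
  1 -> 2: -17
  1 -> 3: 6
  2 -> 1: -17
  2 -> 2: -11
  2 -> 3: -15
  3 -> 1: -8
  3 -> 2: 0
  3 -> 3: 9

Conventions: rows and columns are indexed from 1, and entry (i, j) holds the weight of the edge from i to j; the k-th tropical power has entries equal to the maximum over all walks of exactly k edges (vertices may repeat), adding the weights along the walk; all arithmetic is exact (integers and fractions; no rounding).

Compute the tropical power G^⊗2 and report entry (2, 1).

G^⊗2:
  [-2, 6, 15]
  [-23, -15, -6]
  [1, 9, 18]
Key observation: the optimum is the walk 2->3->1, with weight (-15) + (-8) = -23.
Optimal value attained by: walk 2->3->1.
Answer: (G^⊗2)[2][1] = -23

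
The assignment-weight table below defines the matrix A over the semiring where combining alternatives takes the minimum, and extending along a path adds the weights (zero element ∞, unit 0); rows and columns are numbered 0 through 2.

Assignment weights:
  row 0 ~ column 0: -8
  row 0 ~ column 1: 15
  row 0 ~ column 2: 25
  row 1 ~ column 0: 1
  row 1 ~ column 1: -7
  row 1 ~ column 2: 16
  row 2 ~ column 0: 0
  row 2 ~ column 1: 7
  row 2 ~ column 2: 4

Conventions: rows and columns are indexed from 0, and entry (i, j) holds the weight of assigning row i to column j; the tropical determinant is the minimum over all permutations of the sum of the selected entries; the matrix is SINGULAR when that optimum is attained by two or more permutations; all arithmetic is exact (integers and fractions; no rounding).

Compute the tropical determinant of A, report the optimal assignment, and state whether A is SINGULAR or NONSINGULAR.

σ = (0, 1, 2): (-8) + (-7) + 4 = -11
σ = (0, 2, 1): (-8) + 16 + 7 = 15
σ = (1, 0, 2): 15 + 1 + 4 = 20
σ = (1, 2, 0): 15 + 16 + 0 = 31
σ = (2, 0, 1): 25 + 1 + 7 = 33
σ = (2, 1, 0): 25 + (-7) + 0 = 18
Optimal value attained by: σ = (0, 1, 2).
Answer: det⊕(A) = -11; verdict: NONSINGULAR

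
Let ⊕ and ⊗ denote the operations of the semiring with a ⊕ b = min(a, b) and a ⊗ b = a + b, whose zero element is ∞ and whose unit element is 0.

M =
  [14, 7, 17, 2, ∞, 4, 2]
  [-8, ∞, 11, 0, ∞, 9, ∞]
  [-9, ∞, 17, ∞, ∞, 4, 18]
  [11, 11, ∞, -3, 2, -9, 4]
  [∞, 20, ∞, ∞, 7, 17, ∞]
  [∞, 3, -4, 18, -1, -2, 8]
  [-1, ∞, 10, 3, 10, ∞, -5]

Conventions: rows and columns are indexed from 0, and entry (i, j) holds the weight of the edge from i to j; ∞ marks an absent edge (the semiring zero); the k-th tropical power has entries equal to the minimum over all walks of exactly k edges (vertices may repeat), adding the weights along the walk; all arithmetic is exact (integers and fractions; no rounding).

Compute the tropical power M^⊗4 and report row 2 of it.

M^⊗2:
  [-1, 7, 0, -1, 3, -7, -3]
  [2, -1, 5, -6, 2, -9, -6]
  [5, -2, 0, -7, 3, -5, -7]
  [3, -6, -13, -6, -10, -12, -1]
  [12, 20, 13, 20, 14, 15, 25]
  [-13, 1, -6, 3, -3, -4, 3]
  [-6, 6, 5, -2, 5, -6, -10]
M^⊗3:
  [-9, -4, -11, -4, -8, -10, -8]
  [-9, -6, -13, -9, -10, -15, -11]
  [-10, -2, -9, -10, -6, -16, -12]
  [-22, -9, -16, -9, -13, -15, -6]
  [4, 18, 11, 14, 14, 11, 14]
  [-15, -6, -8, -11, -5, -9, -11]
  [-11, -3, -10, -7, -7, -11, -15]
M^⊗4:
  [-20, -7, -14, -7, -11, -13, -13]
  [-22, -12, -19, -12, -16, -18, -16]
  [-18, -13, -20, -13, -17, -19, -17]
  [-25, -15, -19, -20, -16, -18, -20]
  [2, 11, 7, 6, 10, 5, 6]
  [-17, -8, -13, -14, -10, -20, -16]
  [-19, -8, -15, -12, -12, -16, -20]
Answer: row 2 of M^⊗4 = [-18, -13, -20, -13, -17, -19, -17]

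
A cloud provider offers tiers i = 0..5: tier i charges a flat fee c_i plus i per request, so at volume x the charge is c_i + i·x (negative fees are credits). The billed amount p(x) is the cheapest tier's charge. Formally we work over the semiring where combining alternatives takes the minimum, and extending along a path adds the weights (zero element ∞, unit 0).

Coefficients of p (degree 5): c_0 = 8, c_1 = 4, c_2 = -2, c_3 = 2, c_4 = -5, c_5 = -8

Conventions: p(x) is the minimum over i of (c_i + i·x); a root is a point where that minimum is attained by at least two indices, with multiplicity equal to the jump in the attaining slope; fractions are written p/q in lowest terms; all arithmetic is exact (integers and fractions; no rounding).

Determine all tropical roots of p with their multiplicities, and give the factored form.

hull edge (i=0, c=8) to (i=2, c=-2): slope -5, span 2
hull edge (i=2, c=-2) to (i=5, c=-8): slope -2, span 3
Factored form: p(x) = -8 ⊗ (x ⊕ 2) ⊗ (x ⊕ 2) ⊗ (x ⊕ 2) ⊗ (x ⊕ 5) ⊗ (x ⊕ 5)
Answer: roots = 2 (mult 3), 5 (mult 2)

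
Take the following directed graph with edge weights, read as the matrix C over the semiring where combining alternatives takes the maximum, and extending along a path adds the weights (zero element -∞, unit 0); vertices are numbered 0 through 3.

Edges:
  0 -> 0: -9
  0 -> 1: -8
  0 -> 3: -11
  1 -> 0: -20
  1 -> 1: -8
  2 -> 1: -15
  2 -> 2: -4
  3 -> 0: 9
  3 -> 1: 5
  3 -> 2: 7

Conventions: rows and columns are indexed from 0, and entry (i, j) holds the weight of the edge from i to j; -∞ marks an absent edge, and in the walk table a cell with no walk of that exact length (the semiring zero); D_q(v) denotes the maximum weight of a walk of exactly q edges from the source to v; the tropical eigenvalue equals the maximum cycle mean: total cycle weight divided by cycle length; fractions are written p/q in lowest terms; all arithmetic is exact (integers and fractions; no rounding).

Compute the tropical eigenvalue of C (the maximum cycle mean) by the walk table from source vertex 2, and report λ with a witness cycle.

q=0: [-∞, -∞, 0, -∞]
q=1: [-∞, -15, -4, -∞]
q=2: [-35, -19, -8, -∞]
q=3: [-39, -23, -12, -46]
q=4: [-37, -27, -16, -50]
Optimal cycle mean attained by: cycle 0->3->0, total (-11) + 9, length 2.
Answer: λ = -1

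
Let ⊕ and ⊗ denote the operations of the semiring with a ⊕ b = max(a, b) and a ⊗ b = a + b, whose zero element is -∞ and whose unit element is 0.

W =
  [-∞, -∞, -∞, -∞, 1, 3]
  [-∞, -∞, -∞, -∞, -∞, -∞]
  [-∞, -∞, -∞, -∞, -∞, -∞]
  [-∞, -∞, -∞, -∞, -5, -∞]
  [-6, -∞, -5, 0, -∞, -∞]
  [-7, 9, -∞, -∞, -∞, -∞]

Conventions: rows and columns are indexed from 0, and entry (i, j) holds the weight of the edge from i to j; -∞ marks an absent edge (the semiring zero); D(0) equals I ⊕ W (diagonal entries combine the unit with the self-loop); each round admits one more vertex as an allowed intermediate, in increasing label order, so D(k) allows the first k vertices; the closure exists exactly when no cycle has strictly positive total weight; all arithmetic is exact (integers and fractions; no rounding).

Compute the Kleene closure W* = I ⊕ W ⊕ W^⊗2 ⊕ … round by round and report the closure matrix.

D(0):
  [0, -∞, -∞, -∞, 1, 3]
  [-∞, 0, -∞, -∞, -∞, -∞]
  [-∞, -∞, 0, -∞, -∞, -∞]
  [-∞, -∞, -∞, 0, -5, -∞]
  [-6, -∞, -5, 0, 0, -∞]
  [-7, 9, -∞, -∞, -∞, 0]
D(1):
  [0, -∞, -∞, -∞, 1, 3]
  [-∞, 0, -∞, -∞, -∞, -∞]
  [-∞, -∞, 0, -∞, -∞, -∞]
  [-∞, -∞, -∞, 0, -5, -∞]
  [-6, -∞, -5, 0, 0, -3]
  [-7, 9, -∞, -∞, -6, 0]
D(2):
  [0, -∞, -∞, -∞, 1, 3]
  [-∞, 0, -∞, -∞, -∞, -∞]
  [-∞, -∞, 0, -∞, -∞, -∞]
  [-∞, -∞, -∞, 0, -5, -∞]
  [-6, -∞, -5, 0, 0, -3]
  [-7, 9, -∞, -∞, -6, 0]
D(3):
  [0, -∞, -∞, -∞, 1, 3]
  [-∞, 0, -∞, -∞, -∞, -∞]
  [-∞, -∞, 0, -∞, -∞, -∞]
  [-∞, -∞, -∞, 0, -5, -∞]
  [-6, -∞, -5, 0, 0, -3]
  [-7, 9, -∞, -∞, -6, 0]
D(4):
  [0, -∞, -∞, -∞, 1, 3]
  [-∞, 0, -∞, -∞, -∞, -∞]
  [-∞, -∞, 0, -∞, -∞, -∞]
  [-∞, -∞, -∞, 0, -5, -∞]
  [-6, -∞, -5, 0, 0, -3]
  [-7, 9, -∞, -∞, -6, 0]
D(5):
  [0, -∞, -4, 1, 1, 3]
  [-∞, 0, -∞, -∞, -∞, -∞]
  [-∞, -∞, 0, -∞, -∞, -∞]
  [-11, -∞, -10, 0, -5, -8]
  [-6, -∞, -5, 0, 0, -3]
  [-7, 9, -11, -6, -6, 0]
D(6):
  [0, 12, -4, 1, 1, 3]
  [-∞, 0, -∞, -∞, -∞, -∞]
  [-∞, -∞, 0, -∞, -∞, -∞]
  [-11, 1, -10, 0, -5, -8]
  [-6, 6, -5, 0, 0, -3]
  [-7, 9, -11, -6, -6, 0]
Answer: W* = [[0, 12, -4, 1, 1, 3], [-∞, 0, -∞, -∞, -∞, -∞], [-∞, -∞, 0, -∞, -∞, -∞], [-11, 1, -10, 0, -5, -8], [-6, 6, -5, 0, 0, -3], [-7, 9, -11, -6, -6, 0]]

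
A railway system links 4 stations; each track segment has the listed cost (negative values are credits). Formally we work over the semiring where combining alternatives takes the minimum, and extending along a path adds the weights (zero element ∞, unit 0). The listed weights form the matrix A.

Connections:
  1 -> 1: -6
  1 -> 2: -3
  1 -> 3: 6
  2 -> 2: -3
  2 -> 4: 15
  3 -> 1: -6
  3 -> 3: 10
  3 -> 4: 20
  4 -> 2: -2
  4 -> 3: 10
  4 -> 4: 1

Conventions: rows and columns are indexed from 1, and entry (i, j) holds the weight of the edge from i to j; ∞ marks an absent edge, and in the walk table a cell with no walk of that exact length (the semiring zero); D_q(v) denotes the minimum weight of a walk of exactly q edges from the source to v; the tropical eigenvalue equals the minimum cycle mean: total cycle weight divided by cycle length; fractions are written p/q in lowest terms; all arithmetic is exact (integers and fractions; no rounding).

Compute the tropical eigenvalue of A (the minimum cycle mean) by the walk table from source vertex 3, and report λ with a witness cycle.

q=0: [∞, ∞, 0, ∞]
q=1: [-6, ∞, 10, 20]
q=2: [-12, -9, 0, 21]
q=3: [-18, -15, -6, 6]
q=4: [-24, -21, -12, 0]
Optimal cycle mean attained by: cycle 1->1, total (-6), length 1.
Answer: λ = -6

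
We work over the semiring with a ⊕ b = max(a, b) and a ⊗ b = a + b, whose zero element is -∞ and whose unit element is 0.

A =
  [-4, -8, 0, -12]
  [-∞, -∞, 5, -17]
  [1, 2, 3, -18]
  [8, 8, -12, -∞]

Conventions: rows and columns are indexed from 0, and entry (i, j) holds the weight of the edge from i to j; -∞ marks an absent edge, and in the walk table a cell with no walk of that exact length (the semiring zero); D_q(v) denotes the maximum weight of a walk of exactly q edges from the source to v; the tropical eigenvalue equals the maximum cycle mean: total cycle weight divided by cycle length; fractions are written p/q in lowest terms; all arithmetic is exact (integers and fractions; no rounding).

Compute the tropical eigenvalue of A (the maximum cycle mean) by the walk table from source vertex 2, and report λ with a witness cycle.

q=0: [-∞, -∞, 0, -∞]
q=1: [1, 2, 3, -18]
q=2: [4, 5, 7, -11]
q=3: [8, 9, 10, -8]
q=4: [11, 12, 14, -4]
Optimal cycle mean attained by: cycle 1->2->1, total 5 + 2, length 2.
Answer: λ = 7/2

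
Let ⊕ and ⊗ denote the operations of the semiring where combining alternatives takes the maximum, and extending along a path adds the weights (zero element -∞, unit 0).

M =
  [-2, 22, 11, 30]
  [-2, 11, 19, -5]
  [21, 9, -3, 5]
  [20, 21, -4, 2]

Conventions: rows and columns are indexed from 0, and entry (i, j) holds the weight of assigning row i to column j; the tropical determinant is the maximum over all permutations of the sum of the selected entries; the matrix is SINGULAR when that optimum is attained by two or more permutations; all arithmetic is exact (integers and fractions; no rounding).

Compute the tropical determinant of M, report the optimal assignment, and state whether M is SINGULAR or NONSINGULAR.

σ = (0, 1, 2, 3): (-2) + 11 + (-3) + 2 = 8
σ = (0, 1, 3, 2): (-2) + 11 + 5 + (-4) = 10
σ = (0, 2, 1, 3): (-2) + 19 + 9 + 2 = 28
σ = (0, 2, 3, 1): (-2) + 19 + 5 + 21 = 43
σ = (0, 3, 1, 2): (-2) + (-5) + 9 + (-4) = -2
σ = (0, 3, 2, 1): (-2) + (-5) + (-3) + 21 = 11
σ = (1, 0, 2, 3): 22 + (-2) + (-3) + 2 = 19
σ = (1, 0, 3, 2): 22 + (-2) + 5 + (-4) = 21
σ = (1, 2, 0, 3): 22 + 19 + 21 + 2 = 64
σ = (1, 2, 3, 0): 22 + 19 + 5 + 20 = 66
σ = (1, 3, 0, 2): 22 + (-5) + 21 + (-4) = 34
σ = (1, 3, 2, 0): 22 + (-5) + (-3) + 20 = 34
σ = (2, 0, 1, 3): 11 + (-2) + 9 + 2 = 20
σ = (2, 0, 3, 1): 11 + (-2) + 5 + 21 = 35
σ = (2, 1, 0, 3): 11 + 11 + 21 + 2 = 45
σ = (2, 1, 3, 0): 11 + 11 + 5 + 20 = 47
σ = (2, 3, 0, 1): 11 + (-5) + 21 + 21 = 48
σ = (2, 3, 1, 0): 11 + (-5) + 9 + 20 = 35
σ = (3, 0, 1, 2): 30 + (-2) + 9 + (-4) = 33
σ = (3, 0, 2, 1): 30 + (-2) + (-3) + 21 = 46
σ = (3, 1, 0, 2): 30 + 11 + 21 + (-4) = 58
σ = (3, 1, 2, 0): 30 + 11 + (-3) + 20 = 58
σ = (3, 2, 0, 1): 30 + 19 + 21 + 21 = 91
σ = (3, 2, 1, 0): 30 + 19 + 9 + 20 = 78
Optimal value attained by: σ = (3, 2, 0, 1).
Answer: det⊕(M) = 91; verdict: NONSINGULAR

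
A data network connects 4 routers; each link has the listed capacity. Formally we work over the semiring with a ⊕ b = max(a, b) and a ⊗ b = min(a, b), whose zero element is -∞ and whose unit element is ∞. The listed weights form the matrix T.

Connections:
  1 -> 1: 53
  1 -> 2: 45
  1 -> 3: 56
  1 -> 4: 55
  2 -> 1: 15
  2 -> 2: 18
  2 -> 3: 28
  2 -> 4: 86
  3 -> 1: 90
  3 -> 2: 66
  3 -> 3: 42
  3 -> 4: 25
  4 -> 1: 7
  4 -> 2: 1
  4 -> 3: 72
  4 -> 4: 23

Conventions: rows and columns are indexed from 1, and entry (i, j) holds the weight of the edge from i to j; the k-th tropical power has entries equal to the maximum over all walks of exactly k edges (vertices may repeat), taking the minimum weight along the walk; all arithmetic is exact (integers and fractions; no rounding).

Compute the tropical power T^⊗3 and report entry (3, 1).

T^⊗2:
  [56, 56, 55, 53]
  [28, 28, 72, 25]
  [53, 45, 56, 66]
  [72, 66, 42, 25]
T^⊗3:
  [55, 55, 56, 56]
  [72, 66, 42, 28]
  [56, 56, 66, 53]
  [53, 45, 56, 66]
Key observation: the optimum is the walk 3->1->3->1, with weight 90 min 56 min 90 = 56.
Optimal value attained by: walk 3->1->3->1.
Answer: (T^⊗3)[3][1] = 56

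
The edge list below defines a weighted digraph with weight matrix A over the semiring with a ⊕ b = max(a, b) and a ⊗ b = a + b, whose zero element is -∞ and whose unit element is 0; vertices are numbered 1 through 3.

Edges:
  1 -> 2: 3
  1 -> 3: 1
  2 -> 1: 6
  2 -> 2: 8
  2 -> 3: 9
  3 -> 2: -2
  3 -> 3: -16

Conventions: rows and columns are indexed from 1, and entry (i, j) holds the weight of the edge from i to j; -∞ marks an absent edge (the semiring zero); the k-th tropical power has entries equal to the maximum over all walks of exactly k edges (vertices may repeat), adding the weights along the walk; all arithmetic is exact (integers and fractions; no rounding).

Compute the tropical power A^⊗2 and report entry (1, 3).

A^⊗2:
  [9, 11, 12]
  [14, 16, 17]
  [4, 6, 7]
Key observation: the optimum is the walk 1->2->3, with weight 3 + 9 = 12.
Optimal value attained by: walk 1->2->3.
Answer: (A^⊗2)[1][3] = 12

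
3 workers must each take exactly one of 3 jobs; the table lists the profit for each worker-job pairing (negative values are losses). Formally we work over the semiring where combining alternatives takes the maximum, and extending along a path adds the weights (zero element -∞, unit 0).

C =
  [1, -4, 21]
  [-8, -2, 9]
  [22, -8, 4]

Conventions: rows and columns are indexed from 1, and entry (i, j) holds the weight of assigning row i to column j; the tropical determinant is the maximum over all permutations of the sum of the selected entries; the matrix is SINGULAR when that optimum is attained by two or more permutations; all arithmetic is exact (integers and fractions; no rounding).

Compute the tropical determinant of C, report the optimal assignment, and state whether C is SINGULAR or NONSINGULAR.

σ = (1, 2, 3): 1 + (-2) + 4 = 3
σ = (1, 3, 2): 1 + 9 + (-8) = 2
σ = (2, 1, 3): (-4) + (-8) + 4 = -8
σ = (2, 3, 1): (-4) + 9 + 22 = 27
σ = (3, 1, 2): 21 + (-8) + (-8) = 5
σ = (3, 2, 1): 21 + (-2) + 22 = 41
Optimal value attained by: σ = (3, 2, 1).
Answer: det⊕(C) = 41; verdict: NONSINGULAR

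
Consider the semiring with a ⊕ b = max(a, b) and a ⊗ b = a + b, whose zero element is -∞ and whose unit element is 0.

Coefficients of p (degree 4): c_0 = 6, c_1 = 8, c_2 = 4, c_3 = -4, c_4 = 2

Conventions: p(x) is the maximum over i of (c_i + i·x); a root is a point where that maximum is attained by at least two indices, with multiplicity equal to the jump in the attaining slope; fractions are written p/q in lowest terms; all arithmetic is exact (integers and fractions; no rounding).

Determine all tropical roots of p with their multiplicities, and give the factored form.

hull edge (i=0, c=6) to (i=1, c=8): slope 2, span 1
hull edge (i=1, c=8) to (i=4, c=2): slope -2, span 3
Factored form: p(x) = 2 ⊗ (x ⊕ (-2)) ⊗ (x ⊕ 2) ⊗ (x ⊕ 2) ⊗ (x ⊕ 2)
Answer: roots = -2 (mult 1), 2 (mult 3)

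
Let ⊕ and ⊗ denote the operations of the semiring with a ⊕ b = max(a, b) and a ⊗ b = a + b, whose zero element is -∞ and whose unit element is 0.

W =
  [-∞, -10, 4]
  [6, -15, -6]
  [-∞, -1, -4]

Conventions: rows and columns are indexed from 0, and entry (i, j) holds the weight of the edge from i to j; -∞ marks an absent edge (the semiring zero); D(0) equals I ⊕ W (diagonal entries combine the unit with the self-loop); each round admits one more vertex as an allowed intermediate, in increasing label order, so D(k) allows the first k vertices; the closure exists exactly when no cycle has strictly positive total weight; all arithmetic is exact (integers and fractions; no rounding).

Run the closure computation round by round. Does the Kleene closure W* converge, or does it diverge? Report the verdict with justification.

D(0):
  [0, -10, 4]
  [6, 0, -6]
  [-∞, -1, 0]
D(1):
  [0, -10, 4]
  [6, 0, 10]
  [-∞, -1, 0]
Detection: at round 2, diagonal entry (2, 2) turns strictly positive.
Key observation: the cycle 2->1->0->2 has total weight (-1) + 6 + 4, which is strictly positive.
Answer: DIVERGES — positive cycle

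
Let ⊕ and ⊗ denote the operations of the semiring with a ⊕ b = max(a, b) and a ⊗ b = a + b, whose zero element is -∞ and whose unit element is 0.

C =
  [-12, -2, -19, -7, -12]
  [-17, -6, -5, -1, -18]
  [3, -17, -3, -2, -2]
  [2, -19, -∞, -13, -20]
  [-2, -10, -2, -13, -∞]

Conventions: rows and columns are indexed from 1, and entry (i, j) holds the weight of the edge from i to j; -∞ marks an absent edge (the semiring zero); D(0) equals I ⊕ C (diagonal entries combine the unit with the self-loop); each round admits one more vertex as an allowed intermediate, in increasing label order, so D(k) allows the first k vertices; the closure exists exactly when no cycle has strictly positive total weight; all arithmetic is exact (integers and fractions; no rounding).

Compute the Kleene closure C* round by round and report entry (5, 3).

D(0):
  [0, -2, -19, -7, -12]
  [-17, 0, -5, -1, -18]
  [3, -17, 0, -2, -2]
  [2, -19, -∞, 0, -20]
  [-2, -10, -2, -13, 0]
D(1):
  [0, -2, -19, -7, -12]
  [-17, 0, -5, -1, -18]
  [3, 1, 0, -2, -2]
  [2, 0, -17, 0, -10]
  [-2, -4, -2, -9, 0]
D(2):
  [0, -2, -7, -3, -12]
  [-17, 0, -5, -1, -18]
  [3, 1, 0, 0, -2]
  [2, 0, -5, 0, -10]
  [-2, -4, -2, -5, 0]
D(3):
  [0, -2, -7, -3, -9]
  [-2, 0, -5, -1, -7]
  [3, 1, 0, 0, -2]
  [2, 0, -5, 0, -7]
  [1, -1, -2, -2, 0]
D(4):
  [0, -2, -7, -3, -9]
  [1, 0, -5, -1, -7]
  [3, 1, 0, 0, -2]
  [2, 0, -5, 0, -7]
  [1, -1, -2, -2, 0]
D(5):
  [0, -2, -7, -3, -9]
  [1, 0, -5, -1, -7]
  [3, 1, 0, 0, -2]
  [2, 0, -5, 0, -7]
  [1, -1, -2, -2, 0]
Answer: C*[5][3] = -2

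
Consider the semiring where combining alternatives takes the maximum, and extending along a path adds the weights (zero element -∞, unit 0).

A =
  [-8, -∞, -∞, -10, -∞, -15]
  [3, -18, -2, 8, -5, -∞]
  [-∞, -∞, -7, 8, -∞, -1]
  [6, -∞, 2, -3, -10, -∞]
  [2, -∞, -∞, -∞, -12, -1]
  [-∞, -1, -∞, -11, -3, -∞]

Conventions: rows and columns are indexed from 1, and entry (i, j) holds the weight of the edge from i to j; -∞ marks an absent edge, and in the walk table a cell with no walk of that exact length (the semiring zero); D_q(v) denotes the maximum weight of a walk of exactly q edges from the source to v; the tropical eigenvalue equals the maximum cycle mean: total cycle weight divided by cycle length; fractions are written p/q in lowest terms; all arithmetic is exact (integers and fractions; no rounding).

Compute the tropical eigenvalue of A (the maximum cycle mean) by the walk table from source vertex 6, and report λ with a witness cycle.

q=0: [-∞, -∞, -∞, -∞, -∞, 0]
q=1: [-∞, -1, -∞, -11, -3, -∞]
q=2: [2, -19, -3, 7, -6, -4]
q=3: [13, -5, 9, 5, -3, -4]
q=4: [11, -5, 7, 17, -5, 8]
q=5: [23, 7, 19, 15, 7, 6]
q=6: [21, 5, 17, 27, 5, 18]
Optimal cycle mean attained by: cycle 3->4->3, total 8 + 2, length 2.
Answer: λ = 5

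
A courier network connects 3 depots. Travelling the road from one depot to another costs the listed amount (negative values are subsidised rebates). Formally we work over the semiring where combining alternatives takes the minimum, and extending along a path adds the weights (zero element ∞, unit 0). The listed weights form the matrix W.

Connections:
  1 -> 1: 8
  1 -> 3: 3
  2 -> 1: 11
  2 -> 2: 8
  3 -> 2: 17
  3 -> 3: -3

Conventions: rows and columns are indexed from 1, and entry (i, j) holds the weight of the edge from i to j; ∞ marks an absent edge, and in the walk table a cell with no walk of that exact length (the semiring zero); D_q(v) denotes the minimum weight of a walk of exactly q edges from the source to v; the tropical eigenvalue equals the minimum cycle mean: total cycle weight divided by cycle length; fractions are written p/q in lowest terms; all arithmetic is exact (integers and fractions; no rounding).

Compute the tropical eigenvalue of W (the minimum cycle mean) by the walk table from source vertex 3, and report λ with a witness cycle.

q=0: [∞, ∞, 0]
q=1: [∞, 17, -3]
q=2: [28, 14, -6]
q=3: [25, 11, -9]
Optimal cycle mean attained by: cycle 3->3, total (-3), length 1.
Answer: λ = -3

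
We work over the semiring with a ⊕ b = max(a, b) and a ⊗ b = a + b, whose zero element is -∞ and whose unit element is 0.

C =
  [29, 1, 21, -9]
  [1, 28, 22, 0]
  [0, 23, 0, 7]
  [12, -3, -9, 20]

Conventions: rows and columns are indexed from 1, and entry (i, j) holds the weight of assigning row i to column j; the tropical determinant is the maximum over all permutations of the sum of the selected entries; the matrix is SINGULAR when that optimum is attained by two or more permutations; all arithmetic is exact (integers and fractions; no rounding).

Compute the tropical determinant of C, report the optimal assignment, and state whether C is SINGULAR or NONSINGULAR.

σ = (1, 2, 3, 4): 29 + 28 + 0 + 20 = 77
σ = (1, 2, 4, 3): 29 + 28 + 7 + (-9) = 55
σ = (1, 3, 2, 4): 29 + 22 + 23 + 20 = 94
σ = (1, 3, 4, 2): 29 + 22 + 7 + (-3) = 55
σ = (1, 4, 2, 3): 29 + 0 + 23 + (-9) = 43
σ = (1, 4, 3, 2): 29 + 0 + 0 + (-3) = 26
σ = (2, 1, 3, 4): 1 + 1 + 0 + 20 = 22
σ = (2, 1, 4, 3): 1 + 1 + 7 + (-9) = 0
σ = (2, 3, 1, 4): 1 + 22 + 0 + 20 = 43
σ = (2, 3, 4, 1): 1 + 22 + 7 + 12 = 42
σ = (2, 4, 1, 3): 1 + 0 + 0 + (-9) = -8
σ = (2, 4, 3, 1): 1 + 0 + 0 + 12 = 13
σ = (3, 1, 2, 4): 21 + 1 + 23 + 20 = 65
σ = (3, 1, 4, 2): 21 + 1 + 7 + (-3) = 26
σ = (3, 2, 1, 4): 21 + 28 + 0 + 20 = 69
σ = (3, 2, 4, 1): 21 + 28 + 7 + 12 = 68
σ = (3, 4, 1, 2): 21 + 0 + 0 + (-3) = 18
σ = (3, 4, 2, 1): 21 + 0 + 23 + 12 = 56
σ = (4, 1, 2, 3): (-9) + 1 + 23 + (-9) = 6
σ = (4, 1, 3, 2): (-9) + 1 + 0 + (-3) = -11
σ = (4, 2, 1, 3): (-9) + 28 + 0 + (-9) = 10
σ = (4, 2, 3, 1): (-9) + 28 + 0 + 12 = 31
σ = (4, 3, 1, 2): (-9) + 22 + 0 + (-3) = 10
σ = (4, 3, 2, 1): (-9) + 22 + 23 + 12 = 48
Optimal value attained by: σ = (1, 3, 2, 4).
Answer: det⊕(C) = 94; verdict: NONSINGULAR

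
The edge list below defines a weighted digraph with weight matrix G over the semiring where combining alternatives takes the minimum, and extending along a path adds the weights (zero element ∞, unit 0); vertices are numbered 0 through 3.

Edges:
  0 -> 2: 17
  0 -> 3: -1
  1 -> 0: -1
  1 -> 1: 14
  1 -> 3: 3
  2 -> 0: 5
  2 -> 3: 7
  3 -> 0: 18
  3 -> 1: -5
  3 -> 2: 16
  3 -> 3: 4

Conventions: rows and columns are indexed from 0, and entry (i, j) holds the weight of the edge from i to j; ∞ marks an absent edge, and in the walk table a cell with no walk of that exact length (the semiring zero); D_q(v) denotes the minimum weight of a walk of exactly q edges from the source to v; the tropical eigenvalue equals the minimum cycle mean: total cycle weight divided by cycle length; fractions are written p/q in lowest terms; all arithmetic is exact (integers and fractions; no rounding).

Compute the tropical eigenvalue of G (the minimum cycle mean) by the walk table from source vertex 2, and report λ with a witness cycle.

q=0: [∞, ∞, 0, ∞]
q=1: [5, ∞, ∞, 7]
q=2: [25, 2, 22, 4]
q=3: [1, -1, 20, 5]
q=4: [-2, 0, 18, 0]
Optimal cycle mean attained by: cycle 0->3->1->0, total (-1) + (-5) + (-1), length 3.
Answer: λ = -7/3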